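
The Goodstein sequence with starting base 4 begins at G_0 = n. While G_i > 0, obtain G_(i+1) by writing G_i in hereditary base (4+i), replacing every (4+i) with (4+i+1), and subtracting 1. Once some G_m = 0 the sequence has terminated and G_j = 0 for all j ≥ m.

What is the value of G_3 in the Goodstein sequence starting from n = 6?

6

G_0 = 6. HB_4(6) = 4 + 2. Bump = 7. G_1 = 6.
G_1 = 6. HB_5(6) = 5 + 1. Bump = 7. G_2 = 6.
G_2 = 6. HB_6(6) = 6. Bump = 7. G_3 = 6.
G_3 = 6. HB_7(6) = 6. Bump = 6. G_4 = 5.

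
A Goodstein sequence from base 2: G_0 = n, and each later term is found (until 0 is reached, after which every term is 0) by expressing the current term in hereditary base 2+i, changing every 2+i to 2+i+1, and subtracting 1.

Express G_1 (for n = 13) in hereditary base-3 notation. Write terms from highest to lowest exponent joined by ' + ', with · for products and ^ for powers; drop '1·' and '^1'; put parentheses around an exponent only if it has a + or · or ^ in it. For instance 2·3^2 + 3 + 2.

3^(3 + 1) + 3^3

base 2: 13 = 2^(2 + 1) + 2^2 + 1; at 3: 3^(3 + 1) + 3^3 + 1 = 109; next = 108
base 3: 108 = 3^(3 + 1) + 3^3; at 4: 4^(4 + 1) + 4^4 = 1280; next = 1279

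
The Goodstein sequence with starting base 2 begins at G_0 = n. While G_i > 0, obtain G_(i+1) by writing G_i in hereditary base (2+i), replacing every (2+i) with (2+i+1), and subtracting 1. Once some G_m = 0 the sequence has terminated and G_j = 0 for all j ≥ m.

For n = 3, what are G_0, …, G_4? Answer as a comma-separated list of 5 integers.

base 2: 3 = 2 + 1; at 3: 3 + 1 = 4; next = 3
base 3: 3 = 3; at 4: 4 = 4; next = 3
base 4: 3 = 3; at 5: 3 = 3; next = 2
base 5: 2 = 2; at 6: 2 = 2; next = 1

3, 3, 3, 2, 1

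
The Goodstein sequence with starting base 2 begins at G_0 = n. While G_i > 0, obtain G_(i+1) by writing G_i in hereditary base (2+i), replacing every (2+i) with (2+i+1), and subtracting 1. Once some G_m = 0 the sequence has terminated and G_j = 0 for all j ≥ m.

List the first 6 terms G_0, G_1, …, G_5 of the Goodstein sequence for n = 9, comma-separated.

i=0: 9 = 2^(2 + 1) + 1 (b=2); 2→3: 3^(3 + 1) + 1 = 82; 82−1 = 81
i=1: 81 = 3^(3 + 1) (b=3); 3→4: 4^(4 + 1) = 1024; 1024−1 = 1023
i=2: 1023 = 3·4^4 + 3·4^3 + 3·4^2 + 3·4 + 3 (b=4); 4→5: 3·5^5 + 3·5^3 + 3·5^2 + 3·5 + 3 = 9843; 9843−1 = 9842
i=3: 9842 = 3·5^5 + 3·5^3 + 3·5^2 + 3·5 + 2 (b=5); 5→6: 3·6^6 + 3·6^3 + 3·6^2 + 3·6 + 2 = 140744; 140744−1 = 140743
i=4: 140743 = 3·6^6 + 3·6^3 + 3·6^2 + 3·6 + 1 (b=6); 6→7: 3·7^7 + 3·7^3 + 3·7^2 + 3·7 + 1 = 2471827; 2471827−1 = 2471826

9, 81, 1023, 9842, 140743, 2471826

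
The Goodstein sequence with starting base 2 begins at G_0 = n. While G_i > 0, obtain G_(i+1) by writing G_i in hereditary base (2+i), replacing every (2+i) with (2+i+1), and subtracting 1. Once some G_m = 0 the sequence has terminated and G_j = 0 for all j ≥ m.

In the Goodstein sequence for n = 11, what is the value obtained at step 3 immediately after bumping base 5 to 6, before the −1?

i=0: 11 = 2^(2 + 1) + 2 + 1 (b=2); 2→3: 3^(3 + 1) + 3 + 1 = 85; 85−1 = 84
i=1: 84 = 3^(3 + 1) + 3 (b=3); 3→4: 4^(4 + 1) + 4 = 1028; 1028−1 = 1027
i=2: 1027 = 4^(4 + 1) + 3 (b=4); 4→5: 5^(5 + 1) + 3 = 15628; 15628−1 = 15627
i=3: 15627 = 5^(5 + 1) + 2 (b=5); 5→6: 6^(6 + 1) + 2 = 279938; 279938−1 = 279937

279938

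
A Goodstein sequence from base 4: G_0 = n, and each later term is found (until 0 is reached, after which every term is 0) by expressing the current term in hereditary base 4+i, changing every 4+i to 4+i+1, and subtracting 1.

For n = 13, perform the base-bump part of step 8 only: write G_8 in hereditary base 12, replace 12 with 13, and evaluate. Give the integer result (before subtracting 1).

24

G_0=13  [base 4] 3·4 + 1  →[4↦5]→  3·5 + 1 = 16  −1 ⇒ G_1=15
G_1=15  [base 5] 3·5  →[5↦6]→  3·6 = 18  −1 ⇒ G_2=17
G_2=17  [base 6] 2·6 + 5  →[6↦7]→  2·7 + 5 = 19  −1 ⇒ G_3=18
G_3=18  [base 7] 2·7 + 4  →[7↦8]→  2·8 + 4 = 20  −1 ⇒ G_4=19
G_4=19  [base 8] 2·8 + 3  →[8↦9]→  2·9 + 3 = 21  −1 ⇒ G_5=20
G_5=20  [base 9] 2·9 + 2  →[9↦10]→  2·10 + 2 = 22  −1 ⇒ G_6=21
G_6=21  [base 10] 2·10 + 1  →[10↦11]→  2·11 + 1 = 23  −1 ⇒ G_7=22
G_7=22  [base 11] 2·11  →[11↦12]→  2·12 = 24  −1 ⇒ G_8=23
G_8=23  [base 12] 12 + 11  →[12↦13]→  13 + 11 = 24  −1 ⇒ G_9=23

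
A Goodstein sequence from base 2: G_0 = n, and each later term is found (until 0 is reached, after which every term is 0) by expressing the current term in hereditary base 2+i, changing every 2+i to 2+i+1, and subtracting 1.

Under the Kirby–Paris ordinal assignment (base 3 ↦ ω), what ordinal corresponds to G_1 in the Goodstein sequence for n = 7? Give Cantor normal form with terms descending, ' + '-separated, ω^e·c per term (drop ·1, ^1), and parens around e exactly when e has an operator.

ω^ω + ω

[0] 7 ≡ 2^2 + 2 + 1 (base 2). Lift 3: 31. −1: 30.
[1] 30 ≡ 3^3 + 3 (base 3). Lift 4: 260. −1: 259.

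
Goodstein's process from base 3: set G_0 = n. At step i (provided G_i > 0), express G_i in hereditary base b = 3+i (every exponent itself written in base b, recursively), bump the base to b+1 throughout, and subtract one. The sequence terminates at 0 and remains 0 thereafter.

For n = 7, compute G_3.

(0) 7|_3 = 2·3 + 1 ↦ 2·4 + 1|_4 = 9 ⇒ 8
(1) 8|_4 = 2·4 ↦ 2·5|_5 = 10 ⇒ 9
(2) 9|_5 = 5 + 4 ↦ 6 + 4|_6 = 10 ⇒ 9
(3) 9|_6 = 6 + 3 ↦ 7 + 3|_7 = 10 ⇒ 9

9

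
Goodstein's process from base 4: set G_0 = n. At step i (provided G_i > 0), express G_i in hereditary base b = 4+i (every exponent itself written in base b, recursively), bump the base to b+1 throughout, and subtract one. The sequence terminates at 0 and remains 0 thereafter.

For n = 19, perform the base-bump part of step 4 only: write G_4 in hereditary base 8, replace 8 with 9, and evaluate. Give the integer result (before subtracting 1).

70

[0] 19 ≡ 4^2 + 3 (base 4). Lift 5: 28. −1: 27.
[1] 27 ≡ 5^2 + 2 (base 5). Lift 6: 38. −1: 37.
[2] 37 ≡ 6^2 + 1 (base 6). Lift 7: 50. −1: 49.
[3] 49 ≡ 7^2 (base 7). Lift 8: 64. −1: 63.
[4] 63 ≡ 7·8 + 7 (base 8). Lift 9: 70. −1: 69.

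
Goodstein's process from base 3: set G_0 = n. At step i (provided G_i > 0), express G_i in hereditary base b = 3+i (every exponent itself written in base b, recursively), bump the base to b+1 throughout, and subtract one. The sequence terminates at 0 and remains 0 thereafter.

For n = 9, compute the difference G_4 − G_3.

i=0: 9 = 3^2 (b=3); 3→4: 4^2 = 16; 16−1 = 15
i=1: 15 = 3·4 + 3 (b=4); 4→5: 3·5 + 3 = 18; 18−1 = 17
i=2: 17 = 3·5 + 2 (b=5); 5→6: 3·6 + 2 = 20; 20−1 = 19
i=3: 19 = 3·6 + 1 (b=6); 6→7: 3·7 + 1 = 22; 22−1 = 21

2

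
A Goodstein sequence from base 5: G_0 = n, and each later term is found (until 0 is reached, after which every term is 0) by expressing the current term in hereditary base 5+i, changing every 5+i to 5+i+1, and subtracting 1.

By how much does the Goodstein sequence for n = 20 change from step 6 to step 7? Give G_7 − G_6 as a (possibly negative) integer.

2

G_0=20  [base 5] 4·5  →[5↦6]→  4·6 = 24  −1 ⇒ G_1=23
G_1=23  [base 6] 3·6 + 5  →[6↦7]→  3·7 + 5 = 26  −1 ⇒ G_2=25
G_2=25  [base 7] 3·7 + 4  →[7↦8]→  3·8 + 4 = 28  −1 ⇒ G_3=27
G_3=27  [base 8] 3·8 + 3  →[8↦9]→  3·9 + 3 = 30  −1 ⇒ G_4=29
G_4=29  [base 9] 3·9 + 2  →[9↦10]→  3·10 + 2 = 32  −1 ⇒ G_5=31
G_5=31  [base 10] 3·10 + 1  →[10↦11]→  3·11 + 1 = 34  −1 ⇒ G_6=33
G_6=33  [base 11] 3·11  →[11↦12]→  3·12 = 36  −1 ⇒ G_7=35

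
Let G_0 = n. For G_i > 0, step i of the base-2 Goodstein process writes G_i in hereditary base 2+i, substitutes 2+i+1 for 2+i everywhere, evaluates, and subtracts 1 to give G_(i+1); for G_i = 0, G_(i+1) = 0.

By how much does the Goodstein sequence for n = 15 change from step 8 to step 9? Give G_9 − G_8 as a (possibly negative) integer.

G_0=15  [base 2] 2^(2 + 1) + 2^2 + 2 + 1  →[2↦3]→  3^(3 + 1) + 3^3 + 3 + 1 = 112  −1 ⇒ G_1=111
G_1=111  [base 3] 3^(3 + 1) + 3^3 + 3  →[3↦4]→  4^(4 + 1) + 4^4 + 4 = 1284  −1 ⇒ G_2=1283
G_2=1283  [base 4] 4^(4 + 1) + 4^4 + 3  →[4↦5]→  5^(5 + 1) + 5^5 + 3 = 18753  −1 ⇒ G_3=18752
G_3=18752  [base 5] 5^(5 + 1) + 5^5 + 2  →[5↦6]→  6^(6 + 1) + 6^6 + 2 = 326594  −1 ⇒ G_4=326593
G_4=326593  [base 6] 6^(6 + 1) + 6^6 + 1  →[6↦7]→  7^(7 + 1) + 7^7 + 1 = 6588345  −1 ⇒ G_5=6588344
G_5=6588344  [base 7] 7^(7 + 1) + 7^7  →[7↦8]→  8^(8 + 1) + 8^8 = 150994944  −1 ⇒ G_6=150994943
G_6=150994943  [base 8] 8^(8 + 1) + 7·8^7 + 7·8^6 + 7·8^5 + 7·8^4 + 7·8^3 + 7·8^2 + 7·8 + 7  →[8↦9]→  9^(9 + 1) + 7·9^7 + 7·9^6 + 7·9^5 + 7·9^4 + 7·9^3 + 7·9^2 + 7·9 + 7 = 3524450281  −1 ⇒ G_7=3524450280
G_7=3524450280  [base 9] 9^(9 + 1) + 7·9^7 + 7·9^6 + 7·9^5 + 7·9^4 + 7·9^3 + 7·9^2 + 7·9 + 6  →[9↦10]→  10^(10 + 1) + 7·10^7 + 7·10^6 + 7·10^5 + 7·10^4 + 7·10^3 + 7·10^2 + 7·10 + 6 = 100077777776  −1 ⇒ G_8=100077777775
G_8=100077777775  [base 10] 10^(10 + 1) + 7·10^7 + 7·10^6 + 7·10^5 + 7·10^4 + 7·10^3 + 7·10^2 + 7·10 + 5  →[10↦11]→  11^(11 + 1) + 7·11^7 + 7·11^6 + 7·11^5 + 7·11^4 + 7·11^3 + 7·11^2 + 7·11 + 5 = 3138578427935  −1 ⇒ G_9=3138578427934

3038500650159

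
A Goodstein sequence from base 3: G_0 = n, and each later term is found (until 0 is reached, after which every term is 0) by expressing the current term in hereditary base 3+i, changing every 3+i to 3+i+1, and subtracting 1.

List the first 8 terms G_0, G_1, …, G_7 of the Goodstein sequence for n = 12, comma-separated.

12, 19, 27, 37, 49, 63, 69, 75

G_0=12  [base 3] 3^2 + 3  →[3↦4]→  4^2 + 4 = 20  −1 ⇒ G_1=19
G_1=19  [base 4] 4^2 + 3  →[4↦5]→  5^2 + 3 = 28  −1 ⇒ G_2=27
G_2=27  [base 5] 5^2 + 2  →[5↦6]→  6^2 + 2 = 38  −1 ⇒ G_3=37
G_3=37  [base 6] 6^2 + 1  →[6↦7]→  7^2 + 1 = 50  −1 ⇒ G_4=49
G_4=49  [base 7] 7^2  →[7↦8]→  8^2 = 64  −1 ⇒ G_5=63
G_5=63  [base 8] 7·8 + 7  →[8↦9]→  7·9 + 7 = 70  −1 ⇒ G_6=69
G_6=69  [base 9] 7·9 + 6  →[9↦10]→  7·10 + 6 = 76  −1 ⇒ G_7=75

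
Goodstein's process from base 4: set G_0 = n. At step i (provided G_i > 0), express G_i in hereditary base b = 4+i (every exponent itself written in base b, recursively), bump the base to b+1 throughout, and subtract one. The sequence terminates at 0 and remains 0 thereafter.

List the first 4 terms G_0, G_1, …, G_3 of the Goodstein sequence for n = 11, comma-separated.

i=0: 11 = 2·4 + 3 (b=4); 4→5: 2·5 + 3 = 13; 13−1 = 12
i=1: 12 = 2·5 + 2 (b=5); 5→6: 2·6 + 2 = 14; 14−1 = 13
i=2: 13 = 2·6 + 1 (b=6); 6→7: 2·7 + 1 = 15; 15−1 = 14

11, 12, 13, 14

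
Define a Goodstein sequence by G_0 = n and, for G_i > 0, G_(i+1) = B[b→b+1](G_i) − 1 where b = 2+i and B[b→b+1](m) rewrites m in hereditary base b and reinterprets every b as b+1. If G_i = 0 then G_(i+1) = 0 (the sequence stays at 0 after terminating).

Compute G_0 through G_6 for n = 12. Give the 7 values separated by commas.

12, 107, 1065, 15685, 280019, 5764910, 134217867

base 2: 12 = 2^(2 + 1) + 2^2; at 3: 3^(3 + 1) + 3^3 = 108; next = 107
base 3: 107 = 3^(3 + 1) + 2·3^2 + 2·3 + 2; at 4: 4^(4 + 1) + 2·4^2 + 2·4 + 2 = 1066; next = 1065
base 4: 1065 = 4^(4 + 1) + 2·4^2 + 2·4 + 1; at 5: 5^(5 + 1) + 2·5^2 + 2·5 + 1 = 15686; next = 15685
base 5: 15685 = 5^(5 + 1) + 2·5^2 + 2·5; at 6: 6^(6 + 1) + 2·6^2 + 2·6 = 280020; next = 280019
base 6: 280019 = 6^(6 + 1) + 2·6^2 + 6 + 5; at 7: 7^(7 + 1) + 2·7^2 + 7 + 5 = 5764911; next = 5764910
base 7: 5764910 = 7^(7 + 1) + 2·7^2 + 7 + 4; at 8: 8^(8 + 1) + 2·8^2 + 8 + 4 = 134217868; next = 134217867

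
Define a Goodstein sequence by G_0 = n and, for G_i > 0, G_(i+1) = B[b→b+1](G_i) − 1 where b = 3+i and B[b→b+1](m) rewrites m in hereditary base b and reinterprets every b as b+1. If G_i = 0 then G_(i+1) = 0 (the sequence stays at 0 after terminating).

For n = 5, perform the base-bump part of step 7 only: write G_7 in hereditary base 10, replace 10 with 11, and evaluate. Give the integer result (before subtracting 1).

step 0: 5 = 3 + 2; sub 4 for 3: 4 + 2; = 6; G_1 = 6−1 = 5
step 1: 5 = 4 + 1; sub 5 for 4: 5 + 1; = 6; G_2 = 6−1 = 5
step 2: 5 = 5; sub 6 for 5: 6; = 6; G_3 = 6−1 = 5
step 3: 5 = 5; sub 7 for 6: 5; = 5; G_4 = 5−1 = 4
step 4: 4 = 4; sub 8 for 7: 4; = 4; G_5 = 4−1 = 3
step 5: 3 = 3; sub 9 for 8: 3; = 3; G_6 = 3−1 = 2
step 6: 2 = 2; sub 10 for 9: 2; = 2; G_7 = 2−1 = 1

1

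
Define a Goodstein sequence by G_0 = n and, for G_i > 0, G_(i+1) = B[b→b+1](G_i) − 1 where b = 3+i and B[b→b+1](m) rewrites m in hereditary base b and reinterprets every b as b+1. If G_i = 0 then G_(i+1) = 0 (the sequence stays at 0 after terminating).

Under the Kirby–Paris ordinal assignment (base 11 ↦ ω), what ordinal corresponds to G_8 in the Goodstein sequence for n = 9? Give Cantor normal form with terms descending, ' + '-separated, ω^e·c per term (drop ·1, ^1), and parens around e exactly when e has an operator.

[0] 9 ≡ 3^2 (base 3). Lift 4: 16. −1: 15.
[1] 15 ≡ 3·4 + 3 (base 4). Lift 5: 18. −1: 17.
[2] 17 ≡ 3·5 + 2 (base 5). Lift 6: 20. −1: 19.
[3] 19 ≡ 3·6 + 1 (base 6). Lift 7: 22. −1: 21.
[4] 21 ≡ 3·7 (base 7). Lift 8: 24. −1: 23.
[5] 23 ≡ 2·8 + 7 (base 8). Lift 9: 25. −1: 24.
[6] 24 ≡ 2·9 + 6 (base 9). Lift 10: 26. −1: 25.
[7] 25 ≡ 2·10 + 5 (base 10). Lift 11: 27. −1: 26.

ω·2 + 4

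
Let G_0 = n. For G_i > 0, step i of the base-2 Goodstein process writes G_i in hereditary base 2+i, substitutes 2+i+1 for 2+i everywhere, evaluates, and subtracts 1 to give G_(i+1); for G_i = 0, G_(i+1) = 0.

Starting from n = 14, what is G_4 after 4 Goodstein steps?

326591

step 0: 14 = 2^(2 + 1) + 2^2 + 2; sub 3 for 2: 3^(3 + 1) + 3^3 + 3; = 111; G_1 = 111−1 = 110
step 1: 110 = 3^(3 + 1) + 3^3 + 2; sub 4 for 3: 4^(4 + 1) + 4^4 + 2; = 1282; G_2 = 1282−1 = 1281
step 2: 1281 = 4^(4 + 1) + 4^4 + 1; sub 5 for 4: 5^(5 + 1) + 5^5 + 1; = 18751; G_3 = 18751−1 = 18750
step 3: 18750 = 5^(5 + 1) + 5^5; sub 6 for 5: 6^(6 + 1) + 6^6; = 326592; G_4 = 326592−1 = 326591
step 4: 326591 = 6^(6 + 1) + 5·6^5 + 5·6^4 + 5·6^3 + 5·6^2 + 5·6 + 5; sub 7 for 6: 7^(7 + 1) + 5·7^5 + 5·7^4 + 5·7^3 + 5·7^2 + 5·7 + 5; = 5862841; G_5 = 5862841−1 = 5862840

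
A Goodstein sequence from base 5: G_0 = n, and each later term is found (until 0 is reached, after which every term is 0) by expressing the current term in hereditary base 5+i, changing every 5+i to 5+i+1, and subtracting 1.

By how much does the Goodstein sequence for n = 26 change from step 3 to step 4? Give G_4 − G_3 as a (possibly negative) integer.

5

base 5: 26 = 5^2 + 1; at 6: 6^2 + 1 = 37; next = 36
base 6: 36 = 6^2; at 7: 7^2 = 49; next = 48
base 7: 48 = 6·7 + 6; at 8: 6·8 + 6 = 54; next = 53
base 8: 53 = 6·8 + 5; at 9: 6·9 + 5 = 59; next = 58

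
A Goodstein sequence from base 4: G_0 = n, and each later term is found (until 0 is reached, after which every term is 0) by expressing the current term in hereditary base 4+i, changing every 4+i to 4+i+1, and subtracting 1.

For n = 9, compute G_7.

step 0: 9 = 2·4 + 1; sub 5 for 4: 2·5 + 1; = 11; G_1 = 11−1 = 10
step 1: 10 = 2·5; sub 6 for 5: 2·6; = 12; G_2 = 12−1 = 11
step 2: 11 = 6 + 5; sub 7 for 6: 7 + 5; = 12; G_3 = 12−1 = 11
step 3: 11 = 7 + 4; sub 8 for 7: 8 + 4; = 12; G_4 = 12−1 = 11
step 4: 11 = 8 + 3; sub 9 for 8: 9 + 3; = 12; G_5 = 12−1 = 11
step 5: 11 = 9 + 2; sub 10 for 9: 10 + 2; = 12; G_6 = 12−1 = 11
step 6: 11 = 10 + 1; sub 11 for 10: 11 + 1; = 12; G_7 = 12−1 = 11

11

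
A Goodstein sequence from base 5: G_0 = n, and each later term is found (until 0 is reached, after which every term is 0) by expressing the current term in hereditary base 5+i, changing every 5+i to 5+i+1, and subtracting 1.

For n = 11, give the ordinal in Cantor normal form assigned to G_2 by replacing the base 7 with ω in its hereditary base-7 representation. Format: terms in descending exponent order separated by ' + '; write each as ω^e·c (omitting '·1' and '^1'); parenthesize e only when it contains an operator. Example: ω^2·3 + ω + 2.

ω + 6

i=0: 11 = 2·5 + 1 (b=5); 5→6: 2·6 + 1 = 13; 13−1 = 12
i=1: 12 = 2·6 (b=6); 6→7: 2·7 = 14; 14−1 = 13
i=2: 13 = 7 + 6 (b=7); 7→8: 8 + 6 = 14; 14−1 = 13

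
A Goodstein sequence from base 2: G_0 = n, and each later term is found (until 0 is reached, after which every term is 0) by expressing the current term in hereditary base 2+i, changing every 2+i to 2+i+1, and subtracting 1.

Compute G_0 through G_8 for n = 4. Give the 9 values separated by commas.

base 2: 4 = 2^2; at 3: 3^3 = 27; next = 26
base 3: 26 = 2·3^2 + 2·3 + 2; at 4: 2·4^2 + 2·4 + 2 = 42; next = 41
base 4: 41 = 2·4^2 + 2·4 + 1; at 5: 2·5^2 + 2·5 + 1 = 61; next = 60
base 5: 60 = 2·5^2 + 2·5; at 6: 2·6^2 + 2·6 = 84; next = 83
base 6: 83 = 2·6^2 + 6 + 5; at 7: 2·7^2 + 7 + 5 = 110; next = 109
base 7: 109 = 2·7^2 + 7 + 4; at 8: 2·8^2 + 8 + 4 = 140; next = 139
base 8: 139 = 2·8^2 + 8 + 3; at 9: 2·9^2 + 9 + 3 = 174; next = 173
base 9: 173 = 2·9^2 + 9 + 2; at 10: 2·10^2 + 10 + 2 = 212; next = 211

4, 26, 41, 60, 83, 109, 139, 173, 211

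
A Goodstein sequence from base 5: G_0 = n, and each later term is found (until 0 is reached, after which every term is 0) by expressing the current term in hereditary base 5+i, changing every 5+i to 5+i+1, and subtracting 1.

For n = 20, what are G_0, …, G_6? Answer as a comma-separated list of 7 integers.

G_0 = 20. HB_5(20) = 4·5. Bump = 24. G_1 = 23.
G_1 = 23. HB_6(23) = 3·6 + 5. Bump = 26. G_2 = 25.
G_2 = 25. HB_7(25) = 3·7 + 4. Bump = 28. G_3 = 27.
G_3 = 27. HB_8(27) = 3·8 + 3. Bump = 30. G_4 = 29.
G_4 = 29. HB_9(29) = 3·9 + 2. Bump = 32. G_5 = 31.
G_5 = 31. HB_10(31) = 3·10 + 1. Bump = 34. G_6 = 33.

20, 23, 25, 27, 29, 31, 33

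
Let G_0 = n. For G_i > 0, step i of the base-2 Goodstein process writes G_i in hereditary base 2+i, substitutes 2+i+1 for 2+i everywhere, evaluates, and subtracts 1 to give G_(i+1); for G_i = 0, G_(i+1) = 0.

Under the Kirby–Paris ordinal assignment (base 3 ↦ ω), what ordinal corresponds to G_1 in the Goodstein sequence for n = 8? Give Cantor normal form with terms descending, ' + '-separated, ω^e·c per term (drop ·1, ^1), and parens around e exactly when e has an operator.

8 —HB2→ 2^(2 + 1) —bump→ 3^(3 + 1) = 81 —(−1)→ 80
80 —HB3→ 2·3^3 + 2·3^2 + 2·3 + 2 —bump→ 2·4^4 + 2·4^2 + 2·4 + 2 = 554 —(−1)→ 553

ω^ω·2 + ω^2·2 + ω·2 + 2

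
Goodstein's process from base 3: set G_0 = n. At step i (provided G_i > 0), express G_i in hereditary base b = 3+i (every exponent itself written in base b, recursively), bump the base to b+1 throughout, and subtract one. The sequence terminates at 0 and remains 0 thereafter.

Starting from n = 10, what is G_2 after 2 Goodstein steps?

[0] 10 ≡ 3^2 + 1 (base 3). Lift 4: 17. −1: 16.
[1] 16 ≡ 4^2 (base 4). Lift 5: 25. −1: 24.

24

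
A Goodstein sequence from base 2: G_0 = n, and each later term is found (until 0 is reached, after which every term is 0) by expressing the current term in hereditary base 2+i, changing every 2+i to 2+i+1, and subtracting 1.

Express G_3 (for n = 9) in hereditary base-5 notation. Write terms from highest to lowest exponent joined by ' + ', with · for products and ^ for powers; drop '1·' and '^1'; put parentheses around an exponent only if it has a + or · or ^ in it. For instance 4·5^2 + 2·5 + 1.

3·5^5 + 3·5^3 + 3·5^2 + 3·5 + 2

[0] 9 ≡ 2^(2 + 1) + 1 (base 2). Lift 3: 82. −1: 81.
[1] 81 ≡ 3^(3 + 1) (base 3). Lift 4: 1024. −1: 1023.
[2] 1023 ≡ 3·4^4 + 3·4^3 + 3·4^2 + 3·4 + 3 (base 4). Lift 5: 9843. −1: 9842.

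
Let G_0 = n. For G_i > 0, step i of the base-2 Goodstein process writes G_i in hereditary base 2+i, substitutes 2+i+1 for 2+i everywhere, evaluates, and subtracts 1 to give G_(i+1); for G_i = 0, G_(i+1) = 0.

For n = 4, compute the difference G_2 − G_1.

step 0: 4 = 2^2; sub 3 for 2: 3^3; = 27; G_1 = 27−1 = 26
step 1: 26 = 2·3^2 + 2·3 + 2; sub 4 for 3: 2·4^2 + 2·4 + 2; = 42; G_2 = 42−1 = 41

15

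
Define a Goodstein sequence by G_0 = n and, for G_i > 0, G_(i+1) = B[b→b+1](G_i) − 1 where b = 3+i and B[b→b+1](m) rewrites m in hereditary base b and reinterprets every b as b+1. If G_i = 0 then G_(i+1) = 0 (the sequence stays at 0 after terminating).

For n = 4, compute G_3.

G_0=4  [base 3] 3 + 1  →[3↦4]→  4 + 1 = 5  −1 ⇒ G_1=4
G_1=4  [base 4] 4  →[4↦5]→  5 = 5  −1 ⇒ G_2=4
G_2=4  [base 5] 4  →[5↦6]→  4 = 4  −1 ⇒ G_3=3
G_3=3  [base 6] 3  →[6↦7]→  3 = 3  −1 ⇒ G_4=2

3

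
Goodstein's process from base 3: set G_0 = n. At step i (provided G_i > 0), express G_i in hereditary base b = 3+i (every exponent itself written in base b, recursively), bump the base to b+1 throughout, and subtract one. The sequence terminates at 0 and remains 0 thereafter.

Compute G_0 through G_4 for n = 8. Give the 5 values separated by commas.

8, 9, 10, 11, 11

(0) 8|_3 = 2·3 + 2 ↦ 2·4 + 2|_4 = 10 ⇒ 9
(1) 9|_4 = 2·4 + 1 ↦ 2·5 + 1|_5 = 11 ⇒ 10
(2) 10|_5 = 2·5 ↦ 2·6|_6 = 12 ⇒ 11
(3) 11|_6 = 6 + 5 ↦ 7 + 5|_7 = 12 ⇒ 11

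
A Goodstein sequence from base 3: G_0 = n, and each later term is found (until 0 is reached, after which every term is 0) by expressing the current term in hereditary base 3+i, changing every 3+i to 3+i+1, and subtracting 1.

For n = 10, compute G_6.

36

G_0 = 10. HB_3(10) = 3^2 + 1. Bump = 17. G_1 = 16.
G_1 = 16. HB_4(16) = 4^2. Bump = 25. G_2 = 24.
G_2 = 24. HB_5(24) = 4·5 + 4. Bump = 28. G_3 = 27.
G_3 = 27. HB_6(27) = 4·6 + 3. Bump = 31. G_4 = 30.
G_4 = 30. HB_7(30) = 4·7 + 2. Bump = 34. G_5 = 33.
G_5 = 33. HB_8(33) = 4·8 + 1. Bump = 37. G_6 = 36.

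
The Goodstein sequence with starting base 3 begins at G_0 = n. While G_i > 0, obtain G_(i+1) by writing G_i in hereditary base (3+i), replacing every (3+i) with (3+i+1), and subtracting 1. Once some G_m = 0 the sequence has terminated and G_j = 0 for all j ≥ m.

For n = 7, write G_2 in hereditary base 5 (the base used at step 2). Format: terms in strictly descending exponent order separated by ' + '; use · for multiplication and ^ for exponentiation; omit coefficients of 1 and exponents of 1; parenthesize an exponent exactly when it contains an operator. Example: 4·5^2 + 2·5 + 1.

i=0: 7 = 2·3 + 1 (b=3); 3→4: 2·4 + 1 = 9; 9−1 = 8
i=1: 8 = 2·4 (b=4); 4→5: 2·5 = 10; 10−1 = 9
i=2: 9 = 5 + 4 (b=5); 5→6: 6 + 4 = 10; 10−1 = 9

5 + 4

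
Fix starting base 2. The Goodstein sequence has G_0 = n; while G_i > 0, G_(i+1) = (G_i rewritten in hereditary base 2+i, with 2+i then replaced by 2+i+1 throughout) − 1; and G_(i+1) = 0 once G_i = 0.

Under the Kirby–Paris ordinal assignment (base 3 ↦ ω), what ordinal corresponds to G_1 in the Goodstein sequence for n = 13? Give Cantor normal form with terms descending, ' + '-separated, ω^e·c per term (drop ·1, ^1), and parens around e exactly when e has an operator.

ω^(ω + 1) + ω^ω

[0] 13 ≡ 2^(2 + 1) + 2^2 + 1 (base 2). Lift 3: 109. −1: 108.
[1] 108 ≡ 3^(3 + 1) + 3^3 (base 3). Lift 4: 1280. −1: 1279.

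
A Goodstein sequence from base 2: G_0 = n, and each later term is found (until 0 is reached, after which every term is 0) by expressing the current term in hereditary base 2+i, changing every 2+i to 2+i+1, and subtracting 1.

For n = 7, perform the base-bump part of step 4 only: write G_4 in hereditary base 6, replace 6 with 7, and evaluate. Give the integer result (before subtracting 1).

823544

(0) 7|_2 = 2^2 + 2 + 1 ↦ 3^3 + 3 + 1|_3 = 31 ⇒ 30
(1) 30|_3 = 3^3 + 3 ↦ 4^4 + 4|_4 = 260 ⇒ 259
(2) 259|_4 = 4^4 + 3 ↦ 5^5 + 3|_5 = 3128 ⇒ 3127
(3) 3127|_5 = 5^5 + 2 ↦ 6^6 + 2|_6 = 46658 ⇒ 46657
(4) 46657|_6 = 6^6 + 1 ↦ 7^7 + 1|_7 = 823544 ⇒ 823543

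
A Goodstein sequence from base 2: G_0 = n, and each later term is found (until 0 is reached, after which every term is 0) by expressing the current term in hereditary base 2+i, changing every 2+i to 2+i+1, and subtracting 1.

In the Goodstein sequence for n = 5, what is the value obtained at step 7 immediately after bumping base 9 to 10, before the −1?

3326

G_0 = 5. HB_2(5) = 2^2 + 1. Bump = 28. G_1 = 27.
G_1 = 27. HB_3(27) = 3^3. Bump = 256. G_2 = 255.
G_2 = 255. HB_4(255) = 3·4^3 + 3·4^2 + 3·4 + 3. Bump = 468. G_3 = 467.
G_3 = 467. HB_5(467) = 3·5^3 + 3·5^2 + 3·5 + 2. Bump = 776. G_4 = 775.
G_4 = 775. HB_6(775) = 3·6^3 + 3·6^2 + 3·6 + 1. Bump = 1198. G_5 = 1197.
G_5 = 1197. HB_7(1197) = 3·7^3 + 3·7^2 + 3·7. Bump = 1752. G_6 = 1751.
G_6 = 1751. HB_8(1751) = 3·8^3 + 3·8^2 + 2·8 + 7. Bump = 2455. G_7 = 2454.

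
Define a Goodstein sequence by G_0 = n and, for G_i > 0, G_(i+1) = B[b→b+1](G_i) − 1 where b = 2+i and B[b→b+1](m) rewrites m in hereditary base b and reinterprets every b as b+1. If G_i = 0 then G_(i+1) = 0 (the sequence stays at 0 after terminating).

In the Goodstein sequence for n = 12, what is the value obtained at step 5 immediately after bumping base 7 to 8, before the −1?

(0) 12|_2 = 2^(2 + 1) + 2^2 ↦ 3^(3 + 1) + 3^3|_3 = 108 ⇒ 107
(1) 107|_3 = 3^(3 + 1) + 2·3^2 + 2·3 + 2 ↦ 4^(4 + 1) + 2·4^2 + 2·4 + 2|_4 = 1066 ⇒ 1065
(2) 1065|_4 = 4^(4 + 1) + 2·4^2 + 2·4 + 1 ↦ 5^(5 + 1) + 2·5^2 + 2·5 + 1|_5 = 15686 ⇒ 15685
(3) 15685|_5 = 5^(5 + 1) + 2·5^2 + 2·5 ↦ 6^(6 + 1) + 2·6^2 + 2·6|_6 = 280020 ⇒ 280019
(4) 280019|_6 = 6^(6 + 1) + 2·6^2 + 6 + 5 ↦ 7^(7 + 1) + 2·7^2 + 7 + 5|_7 = 5764911 ⇒ 5764910
(5) 5764910|_7 = 7^(7 + 1) + 2·7^2 + 7 + 4 ↦ 8^(8 + 1) + 2·8^2 + 8 + 4|_8 = 134217868 ⇒ 134217867

134217868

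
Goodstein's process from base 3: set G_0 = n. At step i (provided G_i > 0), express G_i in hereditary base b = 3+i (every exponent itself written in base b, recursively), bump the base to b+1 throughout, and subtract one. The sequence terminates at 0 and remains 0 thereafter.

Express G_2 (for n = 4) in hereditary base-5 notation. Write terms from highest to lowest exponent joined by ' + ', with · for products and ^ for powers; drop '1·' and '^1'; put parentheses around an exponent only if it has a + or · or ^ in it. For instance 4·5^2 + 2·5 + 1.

4

step 0: 4 = 3 + 1; sub 4 for 3: 4 + 1; = 5; G_1 = 5−1 = 4
step 1: 4 = 4; sub 5 for 4: 5; = 5; G_2 = 5−1 = 4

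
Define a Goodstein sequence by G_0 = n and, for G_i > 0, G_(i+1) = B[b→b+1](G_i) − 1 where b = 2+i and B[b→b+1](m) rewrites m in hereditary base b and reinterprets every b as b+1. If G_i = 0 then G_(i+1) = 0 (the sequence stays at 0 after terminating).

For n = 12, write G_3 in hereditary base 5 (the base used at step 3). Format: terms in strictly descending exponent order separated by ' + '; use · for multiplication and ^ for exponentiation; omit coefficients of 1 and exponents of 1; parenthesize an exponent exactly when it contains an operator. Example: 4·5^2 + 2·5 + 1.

12 —HB2→ 2^(2 + 1) + 2^2 —bump→ 3^(3 + 1) + 3^3 = 108 —(−1)→ 107
107 —HB3→ 3^(3 + 1) + 2·3^2 + 2·3 + 2 —bump→ 4^(4 + 1) + 2·4^2 + 2·4 + 2 = 1066 —(−1)→ 1065
1065 —HB4→ 4^(4 + 1) + 2·4^2 + 2·4 + 1 —bump→ 5^(5 + 1) + 2·5^2 + 2·5 + 1 = 15686 —(−1)→ 15685

5^(5 + 1) + 2·5^2 + 2·5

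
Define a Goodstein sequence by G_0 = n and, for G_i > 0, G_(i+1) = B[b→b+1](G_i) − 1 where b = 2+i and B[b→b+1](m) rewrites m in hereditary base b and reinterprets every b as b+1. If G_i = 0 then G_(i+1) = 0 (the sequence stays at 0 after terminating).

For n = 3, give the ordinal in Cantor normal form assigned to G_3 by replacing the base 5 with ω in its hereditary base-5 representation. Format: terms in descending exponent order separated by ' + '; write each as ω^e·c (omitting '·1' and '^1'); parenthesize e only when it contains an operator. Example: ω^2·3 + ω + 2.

2

(0) 3|_2 = 2 + 1 ↦ 3 + 1|_3 = 4 ⇒ 3
(1) 3|_3 = 3 ↦ 4|_4 = 4 ⇒ 3
(2) 3|_4 = 3 ↦ 3|_5 = 3 ⇒ 2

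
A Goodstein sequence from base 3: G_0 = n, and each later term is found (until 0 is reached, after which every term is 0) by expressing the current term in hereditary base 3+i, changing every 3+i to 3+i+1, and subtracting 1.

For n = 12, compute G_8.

(0) 12|_3 = 3^2 + 3 ↦ 4^2 + 4|_4 = 20 ⇒ 19
(1) 19|_4 = 4^2 + 3 ↦ 5^2 + 3|_5 = 28 ⇒ 27
(2) 27|_5 = 5^2 + 2 ↦ 6^2 + 2|_6 = 38 ⇒ 37
(3) 37|_6 = 6^2 + 1 ↦ 7^2 + 1|_7 = 50 ⇒ 49
(4) 49|_7 = 7^2 ↦ 8^2|_8 = 64 ⇒ 63
(5) 63|_8 = 7·8 + 7 ↦ 7·9 + 7|_9 = 70 ⇒ 69
(6) 69|_9 = 7·9 + 6 ↦ 7·10 + 6|_10 = 76 ⇒ 75
(7) 75|_10 = 7·10 + 5 ↦ 7·11 + 5|_11 = 82 ⇒ 81
(8) 81|_11 = 7·11 + 4 ↦ 7·12 + 4|_12 = 88 ⇒ 87

81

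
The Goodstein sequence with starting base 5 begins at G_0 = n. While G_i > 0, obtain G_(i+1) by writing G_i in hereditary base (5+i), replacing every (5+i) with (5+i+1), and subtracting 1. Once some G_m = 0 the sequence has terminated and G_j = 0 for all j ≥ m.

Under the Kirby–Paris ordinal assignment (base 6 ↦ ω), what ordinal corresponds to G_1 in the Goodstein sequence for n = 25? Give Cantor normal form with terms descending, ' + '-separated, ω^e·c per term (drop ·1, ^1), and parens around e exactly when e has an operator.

ω·5 + 5

(0) 25|_5 = 5^2 ↦ 6^2|_6 = 36 ⇒ 35
(1) 35|_6 = 5·6 + 5 ↦ 5·7 + 5|_7 = 40 ⇒ 39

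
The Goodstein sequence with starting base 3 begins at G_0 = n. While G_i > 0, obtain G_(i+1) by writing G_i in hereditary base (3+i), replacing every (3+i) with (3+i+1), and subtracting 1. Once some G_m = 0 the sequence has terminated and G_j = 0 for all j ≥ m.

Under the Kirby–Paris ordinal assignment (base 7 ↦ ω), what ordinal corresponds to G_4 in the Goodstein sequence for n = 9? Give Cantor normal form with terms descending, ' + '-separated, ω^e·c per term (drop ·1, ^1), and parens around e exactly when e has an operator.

i=0: 9 = 3^2 (b=3); 3→4: 4^2 = 16; 16−1 = 15
i=1: 15 = 3·4 + 3 (b=4); 4→5: 3·5 + 3 = 18; 18−1 = 17
i=2: 17 = 3·5 + 2 (b=5); 5→6: 3·6 + 2 = 20; 20−1 = 19
i=3: 19 = 3·6 + 1 (b=6); 6→7: 3·7 + 1 = 22; 22−1 = 21

ω·3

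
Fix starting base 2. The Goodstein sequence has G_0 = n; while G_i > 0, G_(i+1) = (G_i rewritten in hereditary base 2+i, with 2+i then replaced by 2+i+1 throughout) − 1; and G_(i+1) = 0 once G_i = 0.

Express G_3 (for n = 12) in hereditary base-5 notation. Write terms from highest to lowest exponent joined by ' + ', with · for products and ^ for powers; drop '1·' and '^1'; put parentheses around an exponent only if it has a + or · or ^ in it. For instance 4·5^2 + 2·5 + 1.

i=0: 12 = 2^(2 + 1) + 2^2 (b=2); 2→3: 3^(3 + 1) + 3^3 = 108; 108−1 = 107
i=1: 107 = 3^(3 + 1) + 2·3^2 + 2·3 + 2 (b=3); 3→4: 4^(4 + 1) + 2·4^2 + 2·4 + 2 = 1066; 1066−1 = 1065
i=2: 1065 = 4^(4 + 1) + 2·4^2 + 2·4 + 1 (b=4); 4→5: 5^(5 + 1) + 2·5^2 + 2·5 + 1 = 15686; 15686−1 = 15685
i=3: 15685 = 5^(5 + 1) + 2·5^2 + 2·5 (b=5); 5→6: 6^(6 + 1) + 2·6^2 + 2·6 = 280020; 280020−1 = 280019

5^(5 + 1) + 2·5^2 + 2·5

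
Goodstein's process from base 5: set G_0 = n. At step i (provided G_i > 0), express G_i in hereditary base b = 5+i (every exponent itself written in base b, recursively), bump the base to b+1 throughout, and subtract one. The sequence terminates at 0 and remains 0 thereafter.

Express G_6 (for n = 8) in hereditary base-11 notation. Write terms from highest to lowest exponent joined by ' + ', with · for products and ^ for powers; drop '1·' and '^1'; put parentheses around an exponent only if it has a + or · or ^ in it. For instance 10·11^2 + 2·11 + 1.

base 5: 8 = 5 + 3; at 6: 6 + 3 = 9; next = 8
base 6: 8 = 6 + 2; at 7: 7 + 2 = 9; next = 8
base 7: 8 = 7 + 1; at 8: 8 + 1 = 9; next = 8
base 8: 8 = 8; at 9: 9 = 9; next = 8
base 9: 8 = 8; at 10: 8 = 8; next = 7
base 10: 7 = 7; at 11: 7 = 7; next = 6
base 11: 6 = 6; at 12: 6 = 6; next = 5

6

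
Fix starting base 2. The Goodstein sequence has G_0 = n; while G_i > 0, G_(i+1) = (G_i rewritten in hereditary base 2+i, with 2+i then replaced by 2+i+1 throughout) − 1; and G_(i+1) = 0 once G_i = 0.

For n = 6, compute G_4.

46655

[0] 6 ≡ 2^2 + 2 (base 2). Lift 3: 30. −1: 29.
[1] 29 ≡ 3^3 + 2 (base 3). Lift 4: 258. −1: 257.
[2] 257 ≡ 4^4 + 1 (base 4). Lift 5: 3126. −1: 3125.
[3] 3125 ≡ 5^5 (base 5). Lift 6: 46656. −1: 46655.
[4] 46655 ≡ 5·6^5 + 5·6^4 + 5·6^3 + 5·6^2 + 5·6 + 5 (base 6). Lift 7: 98040. −1: 98039.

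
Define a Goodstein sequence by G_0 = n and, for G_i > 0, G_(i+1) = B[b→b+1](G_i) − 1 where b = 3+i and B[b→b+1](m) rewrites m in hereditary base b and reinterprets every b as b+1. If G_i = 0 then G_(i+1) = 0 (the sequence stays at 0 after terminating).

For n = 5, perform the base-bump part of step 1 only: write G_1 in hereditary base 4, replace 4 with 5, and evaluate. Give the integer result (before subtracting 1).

G_0=5  [base 3] 3 + 2  →[3↦4]→  4 + 2 = 6  −1 ⇒ G_1=5
G_1=5  [base 4] 4 + 1  →[4↦5]→  5 + 1 = 6  −1 ⇒ G_2=5

6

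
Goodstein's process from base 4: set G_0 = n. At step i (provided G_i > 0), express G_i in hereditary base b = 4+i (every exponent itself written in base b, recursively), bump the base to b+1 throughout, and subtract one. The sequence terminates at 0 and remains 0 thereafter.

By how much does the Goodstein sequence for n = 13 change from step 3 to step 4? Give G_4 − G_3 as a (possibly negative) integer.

1

G_0 = 13. HB_4(13) = 3·4 + 1. Bump = 16. G_1 = 15.
G_1 = 15. HB_5(15) = 3·5. Bump = 18. G_2 = 17.
G_2 = 17. HB_6(17) = 2·6 + 5. Bump = 19. G_3 = 18.
G_3 = 18. HB_7(18) = 2·7 + 4. Bump = 20. G_4 = 19.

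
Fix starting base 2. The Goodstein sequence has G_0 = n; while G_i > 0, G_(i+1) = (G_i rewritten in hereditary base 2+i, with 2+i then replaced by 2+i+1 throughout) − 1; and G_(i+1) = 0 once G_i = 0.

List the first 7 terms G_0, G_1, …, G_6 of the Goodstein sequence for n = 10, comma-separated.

base 2: 10 = 2^(2 + 1) + 2; at 3: 3^(3 + 1) + 3 = 84; next = 83
base 3: 83 = 3^(3 + 1) + 2; at 4: 4^(4 + 1) + 2 = 1026; next = 1025
base 4: 1025 = 4^(4 + 1) + 1; at 5: 5^(5 + 1) + 1 = 15626; next = 15625
base 5: 15625 = 5^(5 + 1); at 6: 6^(6 + 1) = 279936; next = 279935
base 6: 279935 = 5·6^6 + 5·6^5 + 5·6^4 + 5·6^3 + 5·6^2 + 5·6 + 5; at 7: 5·7^7 + 5·7^5 + 5·7^4 + 5·7^3 + 5·7^2 + 5·7 + 5 = 4215755; next = 4215754
base 7: 4215754 = 5·7^7 + 5·7^5 + 5·7^4 + 5·7^3 + 5·7^2 + 5·7 + 4; at 8: 5·8^8 + 5·8^5 + 5·8^4 + 5·8^3 + 5·8^2 + 5·8 + 4 = 84073324; next = 84073323

10, 83, 1025, 15625, 279935, 4215754, 84073323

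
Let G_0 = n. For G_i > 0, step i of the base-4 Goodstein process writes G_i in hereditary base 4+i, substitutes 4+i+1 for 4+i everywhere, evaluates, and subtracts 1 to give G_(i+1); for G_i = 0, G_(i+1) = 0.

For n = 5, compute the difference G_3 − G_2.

-1

step 0: 5 = 4 + 1; sub 5 for 4: 5 + 1; = 6; G_1 = 6−1 = 5
step 1: 5 = 5; sub 6 for 5: 6; = 6; G_2 = 6−1 = 5
step 2: 5 = 5; sub 7 for 6: 5; = 5; G_3 = 5−1 = 4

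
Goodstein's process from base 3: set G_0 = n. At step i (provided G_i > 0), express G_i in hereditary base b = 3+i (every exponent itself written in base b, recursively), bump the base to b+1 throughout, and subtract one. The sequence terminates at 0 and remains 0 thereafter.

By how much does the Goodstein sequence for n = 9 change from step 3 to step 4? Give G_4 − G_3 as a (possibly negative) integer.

2

i=0: 9 = 3^2 (b=3); 3→4: 4^2 = 16; 16−1 = 15
i=1: 15 = 3·4 + 3 (b=4); 4→5: 3·5 + 3 = 18; 18−1 = 17
i=2: 17 = 3·5 + 2 (b=5); 5→6: 3·6 + 2 = 20; 20−1 = 19
i=3: 19 = 3·6 + 1 (b=6); 6→7: 3·7 + 1 = 22; 22−1 = 21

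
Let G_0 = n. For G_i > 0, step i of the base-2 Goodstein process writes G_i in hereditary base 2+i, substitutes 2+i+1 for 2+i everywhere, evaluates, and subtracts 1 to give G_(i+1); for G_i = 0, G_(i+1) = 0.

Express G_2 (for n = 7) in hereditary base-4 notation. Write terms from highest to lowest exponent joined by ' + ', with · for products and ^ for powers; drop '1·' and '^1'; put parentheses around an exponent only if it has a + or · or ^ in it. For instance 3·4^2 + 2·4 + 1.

(0) 7|_2 = 2^2 + 2 + 1 ↦ 3^3 + 3 + 1|_3 = 31 ⇒ 30
(1) 30|_3 = 3^3 + 3 ↦ 4^4 + 4|_4 = 260 ⇒ 259
(2) 259|_4 = 4^4 + 3 ↦ 5^5 + 3|_5 = 3128 ⇒ 3127

4^4 + 3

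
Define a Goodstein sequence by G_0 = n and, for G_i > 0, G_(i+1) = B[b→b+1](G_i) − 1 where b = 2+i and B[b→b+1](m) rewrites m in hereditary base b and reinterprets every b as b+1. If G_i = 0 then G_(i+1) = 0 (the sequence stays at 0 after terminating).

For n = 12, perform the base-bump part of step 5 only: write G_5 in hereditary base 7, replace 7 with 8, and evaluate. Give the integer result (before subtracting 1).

12 —HB2→ 2^(2 + 1) + 2^2 —bump→ 3^(3 + 1) + 3^3 = 108 —(−1)→ 107
107 —HB3→ 3^(3 + 1) + 2·3^2 + 2·3 + 2 —bump→ 4^(4 + 1) + 2·4^2 + 2·4 + 2 = 1066 —(−1)→ 1065
1065 —HB4→ 4^(4 + 1) + 2·4^2 + 2·4 + 1 —bump→ 5^(5 + 1) + 2·5^2 + 2·5 + 1 = 15686 —(−1)→ 15685
15685 —HB5→ 5^(5 + 1) + 2·5^2 + 2·5 —bump→ 6^(6 + 1) + 2·6^2 + 2·6 = 280020 —(−1)→ 280019
280019 —HB6→ 6^(6 + 1) + 2·6^2 + 6 + 5 —bump→ 7^(7 + 1) + 2·7^2 + 7 + 5 = 5764911 —(−1)→ 5764910

134217868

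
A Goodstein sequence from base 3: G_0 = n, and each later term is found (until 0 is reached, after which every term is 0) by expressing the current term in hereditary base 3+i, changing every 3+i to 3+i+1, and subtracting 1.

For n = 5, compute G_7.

G_0 = 5. HB_3(5) = 3 + 2. Bump = 6. G_1 = 5.
G_1 = 5. HB_4(5) = 4 + 1. Bump = 6. G_2 = 5.
G_2 = 5. HB_5(5) = 5. Bump = 6. G_3 = 5.
G_3 = 5. HB_6(5) = 5. Bump = 5. G_4 = 4.
G_4 = 4. HB_7(4) = 4. Bump = 4. G_5 = 3.
G_5 = 3. HB_8(3) = 3. Bump = 3. G_6 = 2.
G_6 = 2. HB_9(2) = 2. Bump = 2. G_7 = 1.
G_7 = 1. HB_10(1) = 1. Bump = 1. G_8 = 0.

1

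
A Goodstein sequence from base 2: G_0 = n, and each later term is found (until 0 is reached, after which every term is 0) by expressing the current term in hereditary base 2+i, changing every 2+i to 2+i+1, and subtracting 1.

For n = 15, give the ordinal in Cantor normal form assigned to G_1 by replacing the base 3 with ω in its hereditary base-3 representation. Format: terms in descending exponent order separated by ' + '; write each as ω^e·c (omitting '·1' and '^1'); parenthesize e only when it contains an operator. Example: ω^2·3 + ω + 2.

ω^(ω + 1) + ω^ω + ω

[0] 15 ≡ 2^(2 + 1) + 2^2 + 2 + 1 (base 2). Lift 3: 112. −1: 111.
[1] 111 ≡ 3^(3 + 1) + 3^3 + 3 (base 3). Lift 4: 1284. −1: 1283.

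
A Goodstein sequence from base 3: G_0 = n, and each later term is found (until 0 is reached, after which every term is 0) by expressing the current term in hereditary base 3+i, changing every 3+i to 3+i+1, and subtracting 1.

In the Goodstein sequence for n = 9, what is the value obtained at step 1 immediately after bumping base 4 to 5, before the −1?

step 0: 9 = 3^2; sub 4 for 3: 4^2; = 16; G_1 = 16−1 = 15
step 1: 15 = 3·4 + 3; sub 5 for 4: 3·5 + 3; = 18; G_2 = 18−1 = 17

18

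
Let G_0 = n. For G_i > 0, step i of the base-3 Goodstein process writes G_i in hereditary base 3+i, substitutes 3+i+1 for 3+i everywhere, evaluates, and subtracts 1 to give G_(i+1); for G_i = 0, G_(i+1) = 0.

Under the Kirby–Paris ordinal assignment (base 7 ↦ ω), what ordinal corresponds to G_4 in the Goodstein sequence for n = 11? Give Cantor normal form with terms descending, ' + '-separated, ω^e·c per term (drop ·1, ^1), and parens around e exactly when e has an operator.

ω·5 + 4

[0] 11 ≡ 3^2 + 2 (base 3). Lift 4: 18. −1: 17.
[1] 17 ≡ 4^2 + 1 (base 4). Lift 5: 26. −1: 25.
[2] 25 ≡ 5^2 (base 5). Lift 6: 36. −1: 35.
[3] 35 ≡ 5·6 + 5 (base 6). Lift 7: 40. −1: 39.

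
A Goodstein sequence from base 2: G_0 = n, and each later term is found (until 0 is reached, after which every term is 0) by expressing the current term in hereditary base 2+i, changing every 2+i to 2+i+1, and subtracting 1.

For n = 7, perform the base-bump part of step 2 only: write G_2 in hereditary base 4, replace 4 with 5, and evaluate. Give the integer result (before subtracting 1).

3128

base 2: 7 = 2^2 + 2 + 1; at 3: 3^3 + 3 + 1 = 31; next = 30
base 3: 30 = 3^3 + 3; at 4: 4^4 + 4 = 260; next = 259
base 4: 259 = 4^4 + 3; at 5: 5^5 + 3 = 3128; next = 3127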